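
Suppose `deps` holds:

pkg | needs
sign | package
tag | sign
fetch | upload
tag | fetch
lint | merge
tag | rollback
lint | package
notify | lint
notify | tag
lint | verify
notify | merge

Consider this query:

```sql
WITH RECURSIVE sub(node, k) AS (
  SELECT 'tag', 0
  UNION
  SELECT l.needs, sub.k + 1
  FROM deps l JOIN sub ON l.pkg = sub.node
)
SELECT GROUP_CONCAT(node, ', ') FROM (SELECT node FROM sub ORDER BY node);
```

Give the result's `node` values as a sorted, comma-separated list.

fetch, package, rollback, sign, tag, upload

Base: (tag, k=0).
Iteration 1: edges from {tag} -> (fetch, k=1), (rollback, k=1), (sign, k=1).
Iteration 2: edges from {fetch,rollback,sign} -> (package, k=2), (upload, k=2).
Iteration 3: no outgoing edges from {package,upload}; recursion stops.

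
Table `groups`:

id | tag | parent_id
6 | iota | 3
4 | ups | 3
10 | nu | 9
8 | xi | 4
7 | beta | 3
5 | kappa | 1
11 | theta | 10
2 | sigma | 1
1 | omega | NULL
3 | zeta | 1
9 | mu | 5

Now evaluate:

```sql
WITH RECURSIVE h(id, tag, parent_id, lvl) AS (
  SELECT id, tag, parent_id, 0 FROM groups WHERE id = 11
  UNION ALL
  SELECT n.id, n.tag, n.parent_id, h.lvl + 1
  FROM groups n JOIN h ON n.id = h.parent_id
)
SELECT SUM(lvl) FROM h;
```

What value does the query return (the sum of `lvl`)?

Base: id=11 (theta), parent_id=10, lvl 0.
Iteration 1: join on id=10 -> nu (id 10, parent_id=9, lvl 1).
Iteration 2: join on id=9 -> mu (id 9, parent_id=5, lvl 2).
Iteration 3: join on id=5 -> kappa (id 5, parent_id=1, lvl 3).
Iteration 4: join on id=1 -> omega (id 1, parent_id=NULL, lvl 4).
Iteration 5: parent_id is NULL; no match; recursion stops.
SUM(lvl) = 0 + 1 + 2 + 3 + 4 = 10.

10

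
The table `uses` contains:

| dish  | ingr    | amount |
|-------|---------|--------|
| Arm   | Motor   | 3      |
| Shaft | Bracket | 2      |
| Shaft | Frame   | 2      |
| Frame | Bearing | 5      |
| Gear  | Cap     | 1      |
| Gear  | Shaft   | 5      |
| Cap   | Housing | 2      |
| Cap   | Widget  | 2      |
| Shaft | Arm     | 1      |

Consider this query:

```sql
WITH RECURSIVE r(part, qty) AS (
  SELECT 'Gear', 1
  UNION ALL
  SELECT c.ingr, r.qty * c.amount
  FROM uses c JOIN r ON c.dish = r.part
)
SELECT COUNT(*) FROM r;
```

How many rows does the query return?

10

Base: (Gear, qty=1).
Iteration 1: components of {Gear} -> Cap = 1*1 = 1, Shaft = 1*5 = 5.
Iteration 2: components of {Cap,Shaft} -> Arm = 5*1 = 5, Bracket = 5*2 = 10, Frame = 5*2 = 10, Housing = 1*2 = 2, Widget = 1*2 = 2.
Iteration 3: components of {Arm,Bracket,Frame,Housing,Widget} -> Bearing = 10*5 = 50, Motor = 5*3 = 15.
Iteration 4: no further components; recursion stops.
Total rows emitted: 10.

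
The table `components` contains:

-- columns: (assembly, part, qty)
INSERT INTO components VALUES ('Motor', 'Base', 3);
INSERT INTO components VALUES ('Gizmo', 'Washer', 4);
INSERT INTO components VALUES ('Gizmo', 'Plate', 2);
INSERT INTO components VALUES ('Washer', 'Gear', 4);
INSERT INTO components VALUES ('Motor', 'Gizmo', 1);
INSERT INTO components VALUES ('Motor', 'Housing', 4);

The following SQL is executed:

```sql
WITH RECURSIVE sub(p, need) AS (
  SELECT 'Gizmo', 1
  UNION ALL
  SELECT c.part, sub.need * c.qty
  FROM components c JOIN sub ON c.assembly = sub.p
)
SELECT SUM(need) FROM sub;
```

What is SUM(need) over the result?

Base: (Gizmo, need=1).
Iteration 1: components of {Gizmo} -> Plate = 1*2 = 2, Washer = 1*4 = 4.
Iteration 2: components of {Plate,Washer} -> Gear = 4*4 = 16.
Iteration 3: no further components; recursion stops.
SUM(need) = 1 + 2 + 4 + 16 = 23.

23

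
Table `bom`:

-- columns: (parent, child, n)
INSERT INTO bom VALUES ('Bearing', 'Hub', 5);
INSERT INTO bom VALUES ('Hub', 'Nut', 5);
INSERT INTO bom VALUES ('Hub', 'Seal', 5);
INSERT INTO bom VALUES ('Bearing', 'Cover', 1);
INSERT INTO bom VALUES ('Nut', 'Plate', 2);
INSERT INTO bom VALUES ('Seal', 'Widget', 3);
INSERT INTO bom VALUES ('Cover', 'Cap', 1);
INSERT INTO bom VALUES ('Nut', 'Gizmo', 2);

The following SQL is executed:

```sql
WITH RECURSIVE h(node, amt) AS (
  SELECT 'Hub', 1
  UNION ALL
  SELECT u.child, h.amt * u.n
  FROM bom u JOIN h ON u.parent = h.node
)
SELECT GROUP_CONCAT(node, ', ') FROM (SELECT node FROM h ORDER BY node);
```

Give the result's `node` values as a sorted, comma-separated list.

Base: (Hub, amt=1).
Iteration 1: components of {Hub} -> Nut = 1*5 = 5, Seal = 1*5 = 5.
Iteration 2: components of {Nut,Seal} -> Gizmo = 5*2 = 10, Plate = 5*2 = 10, Widget = 5*3 = 15.
Iteration 3: no further components; recursion stops.

Gizmo, Hub, Nut, Plate, Seal, Widget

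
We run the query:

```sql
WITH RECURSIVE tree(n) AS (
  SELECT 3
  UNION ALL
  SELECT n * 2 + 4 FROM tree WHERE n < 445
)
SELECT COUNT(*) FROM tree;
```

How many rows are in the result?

8

Base: n=3.
Iteration 1: 3 < 445 holds -> n = 3 * 2 + 4 = 10.
Iteration 2: 10 < 445 holds -> n = 10 * 2 + 4 = 24.
Iteration 3: 24 < 445 holds -> n = 24 * 2 + 4 = 52.
Iteration 4: 52 < 445 holds -> n = 52 * 2 + 4 = 108.
Iteration 5: 108 < 445 holds -> n = 108 * 2 + 4 = 220.
Iteration 6: 220 < 445 holds -> n = 220 * 2 + 4 = 444.
Iteration 7: 444 < 445 holds -> n = 444 * 2 + 4 = 892.
Iteration 8: 892 < 445 fails; recursion stops.
Total rows emitted: 8.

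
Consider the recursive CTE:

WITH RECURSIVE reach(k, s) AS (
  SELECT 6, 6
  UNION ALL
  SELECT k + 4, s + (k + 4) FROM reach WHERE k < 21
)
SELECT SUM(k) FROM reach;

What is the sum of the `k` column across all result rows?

70

Base: k=6, s=6.
Iteration 1: 6 < 21 holds -> k = 6 + 4 = 10, s = 6 + 10 = 16.
Iteration 2: 10 < 21 holds -> k = 10 + 4 = 14, s = 16 + 14 = 30.
Iteration 3: 14 < 21 holds -> k = 14 + 4 = 18, s = 30 + 18 = 48.
Iteration 4: 18 < 21 holds -> k = 18 + 4 = 22, s = 48 + 22 = 70.
Iteration 5: 22 < 21 fails; recursion stops.
SUM(k) = 6 + 10 + 14 + 18 + 22 = 70.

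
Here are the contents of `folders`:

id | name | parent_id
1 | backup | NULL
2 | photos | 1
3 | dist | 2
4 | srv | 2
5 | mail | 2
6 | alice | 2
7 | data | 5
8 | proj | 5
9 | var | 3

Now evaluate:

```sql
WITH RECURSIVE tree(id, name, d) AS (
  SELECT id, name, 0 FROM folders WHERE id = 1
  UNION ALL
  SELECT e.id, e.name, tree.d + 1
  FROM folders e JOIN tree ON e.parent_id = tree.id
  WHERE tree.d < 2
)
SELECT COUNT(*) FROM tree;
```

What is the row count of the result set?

6

Base: id=1 (backup) at d 0.
Iteration 1: rows with parent_id in {1} -> photos (id 2, d 1).
Iteration 2: rows with parent_id in {2} -> dist (id 3, d 2), srv (id 4, d 2), mail (id 5, d 2), alice (id 6, d 2).
Iteration 3: d < 2 fails for all current rows; recursion stops.
Total rows emitted: 6.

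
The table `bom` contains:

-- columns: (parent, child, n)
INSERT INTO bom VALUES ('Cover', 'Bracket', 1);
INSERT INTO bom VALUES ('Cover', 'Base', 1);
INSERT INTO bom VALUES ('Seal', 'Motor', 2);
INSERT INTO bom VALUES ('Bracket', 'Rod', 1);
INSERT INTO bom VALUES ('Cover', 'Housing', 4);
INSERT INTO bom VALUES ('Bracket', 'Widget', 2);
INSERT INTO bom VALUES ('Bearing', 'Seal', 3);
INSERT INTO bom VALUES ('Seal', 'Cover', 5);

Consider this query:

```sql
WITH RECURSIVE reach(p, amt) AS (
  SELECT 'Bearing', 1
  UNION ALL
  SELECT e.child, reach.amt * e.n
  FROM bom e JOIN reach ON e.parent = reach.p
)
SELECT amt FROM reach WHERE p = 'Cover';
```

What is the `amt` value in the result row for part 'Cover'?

Base: (Bearing, amt=1).
Iteration 1: components of {Bearing} -> Seal = 1*3 = 3.
Iteration 2: components of {Seal} -> Cover = 3*5 = 15, Motor = 3*2 = 6.
Iteration 3: components of {Cover,Motor} -> Base = 15*1 = 15, Bracket = 15*1 = 15, Housing = 15*4 = 60.
Iteration 4: components of {Base,Bracket,Housing} -> Rod = 15*1 = 15, Widget = 15*2 = 30.
Iteration 5: no further components; recursion stops.

15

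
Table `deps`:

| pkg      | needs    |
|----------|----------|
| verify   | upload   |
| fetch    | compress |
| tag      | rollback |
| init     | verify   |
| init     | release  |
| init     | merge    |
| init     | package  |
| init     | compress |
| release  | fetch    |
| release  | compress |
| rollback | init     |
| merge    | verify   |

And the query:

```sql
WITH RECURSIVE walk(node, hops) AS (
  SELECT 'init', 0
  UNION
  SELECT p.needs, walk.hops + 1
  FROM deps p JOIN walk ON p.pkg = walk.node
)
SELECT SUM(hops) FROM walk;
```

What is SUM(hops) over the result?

Base: (init, hops=0).
Iteration 1: edges from {init} -> (compress, hops=1), (merge, hops=1), (package, hops=1), (release, hops=1), (verify, hops=1).
Iteration 2: edges from {compress,merge,package,release,verify} -> (compress, hops=2), (fetch, hops=2), (upload, hops=2), (verify, hops=2).
Iteration 3: edges from {compress,fetch,upload,verify} -> (compress, hops=3), (upload, hops=3).
Iteration 4: no outgoing edges from {compress,upload}; recursion stops.
SUM(hops) = 0 + 1 + 1 + 1 + 1 + 1 + 2 + 2 + 2 + 2 + 3 + 3 = 19.

19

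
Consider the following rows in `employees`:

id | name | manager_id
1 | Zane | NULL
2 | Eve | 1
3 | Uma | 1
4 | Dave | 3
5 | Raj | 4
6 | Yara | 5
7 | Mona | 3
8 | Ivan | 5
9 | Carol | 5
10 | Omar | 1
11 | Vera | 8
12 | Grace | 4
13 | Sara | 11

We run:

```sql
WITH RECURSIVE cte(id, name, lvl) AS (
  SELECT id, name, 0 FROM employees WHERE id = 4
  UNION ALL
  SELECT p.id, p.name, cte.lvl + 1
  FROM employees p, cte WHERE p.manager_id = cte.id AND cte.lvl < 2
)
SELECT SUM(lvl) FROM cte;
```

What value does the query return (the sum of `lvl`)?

8

Base: id=4 (Dave) at lvl 0.
Iteration 1: rows with manager_id in {4} -> Raj (id 5, lvl 1), Grace (id 12, lvl 1).
Iteration 2: rows with manager_id in {5,12} -> Yara (id 6, lvl 2), Ivan (id 8, lvl 2), Carol (id 9, lvl 2).
Iteration 3: lvl < 2 fails for all current rows; recursion stops.
SUM(lvl) = 0 + 1 + 1 + 2 + 2 + 2 = 8.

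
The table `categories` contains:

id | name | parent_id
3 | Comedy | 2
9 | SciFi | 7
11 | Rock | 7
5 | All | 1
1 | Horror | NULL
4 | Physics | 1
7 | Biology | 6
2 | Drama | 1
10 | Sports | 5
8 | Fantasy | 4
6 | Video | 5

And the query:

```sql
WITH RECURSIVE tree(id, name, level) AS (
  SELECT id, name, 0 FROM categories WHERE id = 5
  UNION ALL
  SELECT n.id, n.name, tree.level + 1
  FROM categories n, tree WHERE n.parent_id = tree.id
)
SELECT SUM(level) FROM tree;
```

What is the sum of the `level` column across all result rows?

Base: id=5 (All) at level 0.
Iteration 1: rows with parent_id in {5} -> Video (id 6, level 1), Sports (id 10, level 1).
Iteration 2: rows with parent_id in {6,10} -> Biology (id 7, level 2).
Iteration 3: rows with parent_id in {7} -> SciFi (id 9, level 3), Rock (id 11, level 3).
Iteration 4: no rows with parent_id in {9,11}; recursion stops.
SUM(level) = 0 + 1 + 1 + 2 + 3 + 3 = 10.

10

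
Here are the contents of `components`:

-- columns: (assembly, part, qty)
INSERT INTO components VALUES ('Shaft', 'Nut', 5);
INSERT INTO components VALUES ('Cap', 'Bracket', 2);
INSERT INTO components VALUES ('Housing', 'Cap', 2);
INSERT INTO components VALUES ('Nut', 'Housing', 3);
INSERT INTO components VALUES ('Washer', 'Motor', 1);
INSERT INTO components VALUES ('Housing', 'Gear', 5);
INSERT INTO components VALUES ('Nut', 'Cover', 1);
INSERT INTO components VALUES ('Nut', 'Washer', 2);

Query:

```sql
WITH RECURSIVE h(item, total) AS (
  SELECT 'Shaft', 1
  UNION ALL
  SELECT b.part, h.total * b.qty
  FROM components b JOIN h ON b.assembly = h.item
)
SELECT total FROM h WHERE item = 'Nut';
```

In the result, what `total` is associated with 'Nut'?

5

Base: (Shaft, total=1).
Iteration 1: components of {Shaft} -> Nut = 1*5 = 5.
Iteration 2: components of {Nut} -> Cover = 5*1 = 5, Housing = 5*3 = 15, Washer = 5*2 = 10.
Iteration 3: components of {Cover,Housing,Washer} -> Cap = 15*2 = 30, Gear = 15*5 = 75, Motor = 10*1 = 10.
Iteration 4: components of {Cap,Gear,Motor} -> Bracket = 30*2 = 60.
Iteration 5: no further components; recursion stops.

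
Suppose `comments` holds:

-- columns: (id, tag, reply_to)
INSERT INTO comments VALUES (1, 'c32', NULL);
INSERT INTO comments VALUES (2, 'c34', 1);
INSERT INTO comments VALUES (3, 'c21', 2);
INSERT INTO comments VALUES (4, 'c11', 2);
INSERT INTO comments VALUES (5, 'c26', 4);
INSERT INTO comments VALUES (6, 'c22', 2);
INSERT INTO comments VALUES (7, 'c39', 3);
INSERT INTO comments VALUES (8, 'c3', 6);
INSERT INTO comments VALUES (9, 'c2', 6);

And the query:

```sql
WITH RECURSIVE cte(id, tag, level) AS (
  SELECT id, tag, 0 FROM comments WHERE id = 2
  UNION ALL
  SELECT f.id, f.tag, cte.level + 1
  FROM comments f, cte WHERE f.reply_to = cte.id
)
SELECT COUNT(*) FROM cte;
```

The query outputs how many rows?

8

Base: id=2 (c34) at level 0.
Iteration 1: rows with reply_to in {2} -> c21 (id 3, level 1), c11 (id 4, level 1), c22 (id 6, level 1).
Iteration 2: rows with reply_to in {3,4,6} -> c26 (id 5, level 2), c39 (id 7, level 2), c3 (id 8, level 2), c2 (id 9, level 2).
Iteration 3: no rows with reply_to in {5,7,8,9}; recursion stops.
Total rows emitted: 8.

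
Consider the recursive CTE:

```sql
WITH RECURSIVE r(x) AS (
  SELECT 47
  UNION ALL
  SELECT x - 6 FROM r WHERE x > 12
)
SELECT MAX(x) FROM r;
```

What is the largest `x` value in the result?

47

Base: x=47.
Iteration 1: 47 > 12 holds -> x = 47 - 6 = 41.
Iteration 2: 41 > 12 holds -> x = 41 - 6 = 35.
Iteration 3: 35 > 12 holds -> x = 35 - 6 = 29.
Iteration 4: 29 > 12 holds -> x = 29 - 6 = 23.
Iteration 5: 23 > 12 holds -> x = 23 - 6 = 17.
Iteration 6: 17 > 12 holds -> x = 17 - 6 = 11.
Iteration 7: 11 > 12 fails; recursion stops.
x values: 47, 41, 35, 29, 23, 17, 11; the maximum is 47.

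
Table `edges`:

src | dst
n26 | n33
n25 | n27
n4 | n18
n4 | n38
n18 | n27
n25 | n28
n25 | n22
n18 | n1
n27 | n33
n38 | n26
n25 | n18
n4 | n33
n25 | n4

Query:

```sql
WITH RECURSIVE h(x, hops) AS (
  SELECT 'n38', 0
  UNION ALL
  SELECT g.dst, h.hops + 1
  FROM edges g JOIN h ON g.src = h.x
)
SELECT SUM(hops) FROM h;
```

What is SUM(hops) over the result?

Base: (n38, hops=0).
Iteration 1: edges from {n38} -> (n26, hops=1).
Iteration 2: edges from {n26} -> (n33, hops=2).
Iteration 3: no outgoing edges from {n33}; recursion stops.
SUM(hops) = 0 + 1 + 2 = 3.

3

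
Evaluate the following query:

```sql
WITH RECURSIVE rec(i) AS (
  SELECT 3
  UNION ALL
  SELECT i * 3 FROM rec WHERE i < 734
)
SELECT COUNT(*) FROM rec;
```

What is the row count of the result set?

7

Base: i=3.
Iteration 1: 3 < 734 holds -> i = 3 * 3 = 9.
Iteration 2: 9 < 734 holds -> i = 9 * 3 = 27.
Iteration 3: 27 < 734 holds -> i = 27 * 3 = 81.
Iteration 4: 81 < 734 holds -> i = 81 * 3 = 243.
Iteration 5: 243 < 734 holds -> i = 243 * 3 = 729.
Iteration 6: 729 < 734 holds -> i = 729 * 3 = 2187.
Iteration 7: 2187 < 734 fails; recursion stops.
Total rows emitted: 7.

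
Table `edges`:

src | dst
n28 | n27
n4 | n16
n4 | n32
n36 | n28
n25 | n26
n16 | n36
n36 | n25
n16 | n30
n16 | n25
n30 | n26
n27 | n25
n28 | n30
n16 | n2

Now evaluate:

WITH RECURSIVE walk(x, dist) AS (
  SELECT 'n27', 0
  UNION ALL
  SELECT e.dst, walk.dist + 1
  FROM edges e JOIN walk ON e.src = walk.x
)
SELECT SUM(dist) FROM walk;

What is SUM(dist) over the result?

3

Base: (n27, dist=0).
Iteration 1: edges from {n27} -> (n25, dist=1).
Iteration 2: edges from {n25} -> (n26, dist=2).
Iteration 3: no outgoing edges from {n26}; recursion stops.
SUM(dist) = 0 + 1 + 2 = 3.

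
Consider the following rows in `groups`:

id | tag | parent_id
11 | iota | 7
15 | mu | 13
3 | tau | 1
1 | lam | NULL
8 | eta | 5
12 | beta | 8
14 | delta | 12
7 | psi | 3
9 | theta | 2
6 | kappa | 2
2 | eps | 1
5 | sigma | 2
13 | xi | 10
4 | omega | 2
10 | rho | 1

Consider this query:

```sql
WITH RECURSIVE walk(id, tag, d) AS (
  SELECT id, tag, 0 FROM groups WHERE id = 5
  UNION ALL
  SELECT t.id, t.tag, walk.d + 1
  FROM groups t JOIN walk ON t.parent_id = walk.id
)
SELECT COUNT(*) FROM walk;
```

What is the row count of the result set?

4

Base: id=5 (sigma) at d 0.
Iteration 1: rows with parent_id in {5} -> eta (id 8, d 1).
Iteration 2: rows with parent_id in {8} -> beta (id 12, d 2).
Iteration 3: rows with parent_id in {12} -> delta (id 14, d 3).
Iteration 4: no rows with parent_id in {14}; recursion stops.
Total rows emitted: 4.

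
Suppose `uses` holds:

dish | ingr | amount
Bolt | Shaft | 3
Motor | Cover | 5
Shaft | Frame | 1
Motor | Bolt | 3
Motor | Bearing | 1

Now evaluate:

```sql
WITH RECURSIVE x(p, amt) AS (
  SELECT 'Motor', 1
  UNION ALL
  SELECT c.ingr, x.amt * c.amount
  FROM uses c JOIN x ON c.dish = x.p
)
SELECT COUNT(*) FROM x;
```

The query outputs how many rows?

Base: (Motor, amt=1).
Iteration 1: components of {Motor} -> Bearing = 1*1 = 1, Bolt = 1*3 = 3, Cover = 1*5 = 5.
Iteration 2: components of {Bearing,Bolt,Cover} -> Shaft = 3*3 = 9.
Iteration 3: components of {Shaft} -> Frame = 9*1 = 9.
Iteration 4: no further components; recursion stops.
Total rows emitted: 6.

6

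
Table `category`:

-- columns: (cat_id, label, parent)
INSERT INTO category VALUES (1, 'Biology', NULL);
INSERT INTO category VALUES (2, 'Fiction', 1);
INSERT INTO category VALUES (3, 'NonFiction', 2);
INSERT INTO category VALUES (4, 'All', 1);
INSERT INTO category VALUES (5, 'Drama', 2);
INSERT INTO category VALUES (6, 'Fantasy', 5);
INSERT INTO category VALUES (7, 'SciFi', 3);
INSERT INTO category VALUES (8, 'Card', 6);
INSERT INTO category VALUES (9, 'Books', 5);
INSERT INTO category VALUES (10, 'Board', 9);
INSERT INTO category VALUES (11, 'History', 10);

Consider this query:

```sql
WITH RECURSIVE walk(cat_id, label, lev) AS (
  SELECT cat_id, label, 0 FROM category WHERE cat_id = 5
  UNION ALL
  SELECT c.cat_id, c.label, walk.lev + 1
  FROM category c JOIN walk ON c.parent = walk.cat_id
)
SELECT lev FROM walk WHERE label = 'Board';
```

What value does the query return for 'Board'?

Base: cat_id=5 (Drama) at lev 0.
Iteration 1: rows with parent in {5} -> Fantasy (id 6, lev 1), Books (id 9, lev 1).
Iteration 2: rows with parent in {6,9} -> Card (id 8, lev 2), Board (id 10, lev 2).
Iteration 3: rows with parent in {8,10} -> History (id 11, lev 3).
Iteration 4: no rows with parent in {11}; recursion stops.

2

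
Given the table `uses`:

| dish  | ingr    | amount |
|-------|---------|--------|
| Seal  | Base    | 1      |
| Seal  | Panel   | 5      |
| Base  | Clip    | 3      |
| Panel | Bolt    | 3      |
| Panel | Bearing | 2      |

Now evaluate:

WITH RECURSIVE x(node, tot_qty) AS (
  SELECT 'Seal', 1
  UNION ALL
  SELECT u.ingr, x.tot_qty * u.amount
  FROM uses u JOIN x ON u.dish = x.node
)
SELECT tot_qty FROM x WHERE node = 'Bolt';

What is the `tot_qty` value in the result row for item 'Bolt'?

15

Base: (Seal, tot_qty=1).
Iteration 1: components of {Seal} -> Base = 1*1 = 1, Panel = 1*5 = 5.
Iteration 2: components of {Base,Panel} -> Bearing = 5*2 = 10, Bolt = 5*3 = 15, Clip = 1*3 = 3.
Iteration 3: no further components; recursion stops.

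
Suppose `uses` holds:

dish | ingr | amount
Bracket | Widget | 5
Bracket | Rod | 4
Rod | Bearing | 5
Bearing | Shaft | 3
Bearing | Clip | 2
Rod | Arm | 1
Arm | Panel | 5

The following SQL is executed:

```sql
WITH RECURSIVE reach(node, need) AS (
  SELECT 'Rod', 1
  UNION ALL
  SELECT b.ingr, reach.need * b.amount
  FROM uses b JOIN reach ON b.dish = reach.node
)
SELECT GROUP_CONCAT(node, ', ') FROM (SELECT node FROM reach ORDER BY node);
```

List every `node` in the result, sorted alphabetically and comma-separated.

Arm, Bearing, Clip, Panel, Rod, Shaft

Base: (Rod, need=1).
Iteration 1: components of {Rod} -> Arm = 1*1 = 1, Bearing = 1*5 = 5.
Iteration 2: components of {Arm,Bearing} -> Clip = 5*2 = 10, Panel = 1*5 = 5, Shaft = 5*3 = 15.
Iteration 3: no further components; recursion stops.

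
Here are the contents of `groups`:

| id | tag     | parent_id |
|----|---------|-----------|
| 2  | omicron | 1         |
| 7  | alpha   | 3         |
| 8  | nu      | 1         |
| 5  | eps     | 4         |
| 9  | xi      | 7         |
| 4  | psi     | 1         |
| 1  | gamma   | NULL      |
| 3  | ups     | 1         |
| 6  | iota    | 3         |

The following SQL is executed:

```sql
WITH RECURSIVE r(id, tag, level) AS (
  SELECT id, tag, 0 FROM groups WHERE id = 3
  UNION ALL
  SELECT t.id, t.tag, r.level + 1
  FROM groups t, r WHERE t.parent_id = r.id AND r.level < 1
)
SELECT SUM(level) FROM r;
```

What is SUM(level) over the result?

Base: id=3 (ups) at level 0.
Iteration 1: rows with parent_id in {3} -> iota (id 6, level 1), alpha (id 7, level 1).
Iteration 2: level < 1 fails for all current rows; recursion stops.
SUM(level) = 0 + 1 + 1 = 2.

2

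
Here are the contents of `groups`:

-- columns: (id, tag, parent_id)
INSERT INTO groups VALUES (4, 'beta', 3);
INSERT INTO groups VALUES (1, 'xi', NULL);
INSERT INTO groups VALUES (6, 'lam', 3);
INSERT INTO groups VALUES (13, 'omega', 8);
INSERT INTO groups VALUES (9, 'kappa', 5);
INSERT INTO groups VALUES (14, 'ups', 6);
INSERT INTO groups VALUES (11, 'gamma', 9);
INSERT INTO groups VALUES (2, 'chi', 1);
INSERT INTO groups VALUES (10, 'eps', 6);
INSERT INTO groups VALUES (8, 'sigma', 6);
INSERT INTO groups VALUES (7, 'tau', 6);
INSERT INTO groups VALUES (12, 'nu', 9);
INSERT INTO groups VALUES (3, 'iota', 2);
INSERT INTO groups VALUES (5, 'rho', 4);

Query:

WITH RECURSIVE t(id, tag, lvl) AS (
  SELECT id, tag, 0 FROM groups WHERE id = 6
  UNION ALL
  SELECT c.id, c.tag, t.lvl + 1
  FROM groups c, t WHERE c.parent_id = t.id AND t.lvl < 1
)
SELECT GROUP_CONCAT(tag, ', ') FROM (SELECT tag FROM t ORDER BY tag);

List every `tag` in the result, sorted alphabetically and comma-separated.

Base: id=6 (lam) at lvl 0.
Iteration 1: rows with parent_id in {6} -> tau (id 7, lvl 1), sigma (id 8, lvl 1), eps (id 10, lvl 1), ups (id 14, lvl 1).
Iteration 2: lvl < 1 fails for all current rows; recursion stops.

eps, lam, sigma, tau, ups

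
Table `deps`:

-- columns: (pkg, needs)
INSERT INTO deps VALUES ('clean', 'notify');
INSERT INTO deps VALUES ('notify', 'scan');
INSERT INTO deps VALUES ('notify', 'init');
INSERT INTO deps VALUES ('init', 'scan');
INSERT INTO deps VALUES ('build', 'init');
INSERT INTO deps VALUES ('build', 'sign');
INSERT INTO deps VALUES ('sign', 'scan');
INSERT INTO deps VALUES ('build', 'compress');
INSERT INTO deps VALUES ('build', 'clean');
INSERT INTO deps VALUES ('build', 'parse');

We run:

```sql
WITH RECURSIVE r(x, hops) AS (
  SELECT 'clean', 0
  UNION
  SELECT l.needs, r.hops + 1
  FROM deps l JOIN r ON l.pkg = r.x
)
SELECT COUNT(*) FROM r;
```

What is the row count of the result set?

Base: (clean, hops=0).
Iteration 1: edges from {clean} -> (notify, hops=1).
Iteration 2: edges from {notify} -> (init, hops=2), (scan, hops=2).
Iteration 3: edges from {init,scan} -> (scan, hops=3).
Iteration 4: no outgoing edges from {scan}; recursion stops.
Total rows emitted: 5.

5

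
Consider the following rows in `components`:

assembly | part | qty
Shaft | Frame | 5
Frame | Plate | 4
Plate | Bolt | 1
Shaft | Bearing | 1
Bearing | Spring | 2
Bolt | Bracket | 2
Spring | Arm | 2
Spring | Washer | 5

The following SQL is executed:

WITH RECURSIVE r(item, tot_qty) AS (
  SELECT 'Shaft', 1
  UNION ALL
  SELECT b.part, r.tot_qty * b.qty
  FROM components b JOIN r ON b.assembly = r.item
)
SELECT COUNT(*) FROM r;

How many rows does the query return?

Base: (Shaft, tot_qty=1).
Iteration 1: components of {Shaft} -> Bearing = 1*1 = 1, Frame = 1*5 = 5.
Iteration 2: components of {Bearing,Frame} -> Plate = 5*4 = 20, Spring = 1*2 = 2.
Iteration 3: components of {Plate,Spring} -> Arm = 2*2 = 4, Bolt = 20*1 = 20, Washer = 2*5 = 10.
Iteration 4: components of {Arm,Bolt,Washer} -> Bracket = 20*2 = 40.
Iteration 5: no further components; recursion stops.
Total rows emitted: 9.

9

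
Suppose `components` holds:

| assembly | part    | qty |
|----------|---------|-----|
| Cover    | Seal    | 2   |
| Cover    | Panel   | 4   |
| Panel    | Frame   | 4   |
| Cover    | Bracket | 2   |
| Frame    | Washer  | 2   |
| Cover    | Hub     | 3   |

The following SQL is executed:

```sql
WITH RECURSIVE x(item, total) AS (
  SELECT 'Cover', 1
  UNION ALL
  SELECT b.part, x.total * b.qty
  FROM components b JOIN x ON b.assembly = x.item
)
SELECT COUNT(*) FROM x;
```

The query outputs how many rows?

7

Base: (Cover, total=1).
Iteration 1: components of {Cover} -> Bracket = 1*2 = 2, Hub = 1*3 = 3, Panel = 1*4 = 4, Seal = 1*2 = 2.
Iteration 2: components of {Bracket,Hub,Panel,Seal} -> Frame = 4*4 = 16.
Iteration 3: components of {Frame} -> Washer = 16*2 = 32.
Iteration 4: no further components; recursion stops.
Total rows emitted: 7.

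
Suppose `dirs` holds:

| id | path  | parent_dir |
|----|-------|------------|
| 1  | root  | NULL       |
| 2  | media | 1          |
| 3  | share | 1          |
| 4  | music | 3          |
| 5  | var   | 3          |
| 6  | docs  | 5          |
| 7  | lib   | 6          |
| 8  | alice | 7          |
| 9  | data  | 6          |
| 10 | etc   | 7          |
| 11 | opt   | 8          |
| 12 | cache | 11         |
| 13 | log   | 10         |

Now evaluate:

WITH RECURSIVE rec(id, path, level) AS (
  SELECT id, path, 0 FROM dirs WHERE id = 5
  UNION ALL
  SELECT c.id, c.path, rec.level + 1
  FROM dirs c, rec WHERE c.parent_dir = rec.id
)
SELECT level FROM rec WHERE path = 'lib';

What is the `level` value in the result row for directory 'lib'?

2

Base: id=5 (var) at level 0.
Iteration 1: rows with parent_dir in {5} -> docs (id 6, level 1).
Iteration 2: rows with parent_dir in {6} -> lib (id 7, level 2), data (id 9, level 2).
Iteration 3: rows with parent_dir in {7,9} -> alice (id 8, level 3), etc (id 10, level 3).
Iteration 4: rows with parent_dir in {8,10} -> opt (id 11, level 4), log (id 13, level 4).
Iteration 5: rows with parent_dir in {11,13} -> cache (id 12, level 5).
Iteration 6: no rows with parent_dir in {12}; recursion stops.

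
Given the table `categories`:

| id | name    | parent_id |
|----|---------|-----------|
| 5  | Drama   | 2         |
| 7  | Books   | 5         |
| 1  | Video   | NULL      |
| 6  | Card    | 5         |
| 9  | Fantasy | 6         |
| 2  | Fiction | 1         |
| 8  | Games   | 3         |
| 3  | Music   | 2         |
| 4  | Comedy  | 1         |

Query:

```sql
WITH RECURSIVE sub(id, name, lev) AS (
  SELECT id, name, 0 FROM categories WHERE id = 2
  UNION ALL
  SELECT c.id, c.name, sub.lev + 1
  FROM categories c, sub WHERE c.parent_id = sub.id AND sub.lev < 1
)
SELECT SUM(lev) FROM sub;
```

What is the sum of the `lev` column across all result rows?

Base: id=2 (Fiction) at lev 0.
Iteration 1: rows with parent_id in {2} -> Music (id 3, lev 1), Drama (id 5, lev 1).
Iteration 2: lev < 1 fails for all current rows; recursion stops.
SUM(lev) = 0 + 1 + 1 = 2.

2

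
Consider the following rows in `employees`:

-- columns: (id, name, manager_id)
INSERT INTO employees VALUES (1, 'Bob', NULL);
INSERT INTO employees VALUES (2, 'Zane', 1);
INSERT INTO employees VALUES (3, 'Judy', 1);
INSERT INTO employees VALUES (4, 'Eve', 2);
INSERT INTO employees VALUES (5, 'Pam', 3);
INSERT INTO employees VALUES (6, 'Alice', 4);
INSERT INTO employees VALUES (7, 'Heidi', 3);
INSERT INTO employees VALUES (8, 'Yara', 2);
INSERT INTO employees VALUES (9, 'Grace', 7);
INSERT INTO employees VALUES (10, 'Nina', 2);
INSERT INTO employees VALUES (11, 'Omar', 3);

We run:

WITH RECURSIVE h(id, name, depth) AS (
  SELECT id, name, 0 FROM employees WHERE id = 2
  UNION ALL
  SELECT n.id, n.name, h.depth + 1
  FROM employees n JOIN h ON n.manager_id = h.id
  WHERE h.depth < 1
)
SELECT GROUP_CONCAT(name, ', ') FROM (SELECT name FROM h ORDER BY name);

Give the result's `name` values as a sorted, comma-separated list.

Base: id=2 (Zane) at depth 0.
Iteration 1: rows with manager_id in {2} -> Eve (id 4, depth 1), Yara (id 8, depth 1), Nina (id 10, depth 1).
Iteration 2: depth < 1 fails for all current rows; recursion stops.

Eve, Nina, Yara, Zane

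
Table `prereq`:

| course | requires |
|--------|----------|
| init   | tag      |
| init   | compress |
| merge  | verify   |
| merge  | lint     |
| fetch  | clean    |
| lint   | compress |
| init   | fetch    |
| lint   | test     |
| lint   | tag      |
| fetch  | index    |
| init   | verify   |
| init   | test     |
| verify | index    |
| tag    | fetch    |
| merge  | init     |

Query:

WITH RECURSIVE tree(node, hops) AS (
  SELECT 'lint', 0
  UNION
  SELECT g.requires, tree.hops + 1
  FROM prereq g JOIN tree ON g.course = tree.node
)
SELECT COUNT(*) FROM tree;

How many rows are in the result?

Base: (lint, hops=0).
Iteration 1: edges from {lint} -> (compress, hops=1), (tag, hops=1), (test, hops=1).
Iteration 2: edges from {compress,tag,test} -> (fetch, hops=2).
Iteration 3: edges from {fetch} -> (clean, hops=3), (index, hops=3).
Iteration 4: no outgoing edges from {clean,index}; recursion stops.
Total rows emitted: 7.

7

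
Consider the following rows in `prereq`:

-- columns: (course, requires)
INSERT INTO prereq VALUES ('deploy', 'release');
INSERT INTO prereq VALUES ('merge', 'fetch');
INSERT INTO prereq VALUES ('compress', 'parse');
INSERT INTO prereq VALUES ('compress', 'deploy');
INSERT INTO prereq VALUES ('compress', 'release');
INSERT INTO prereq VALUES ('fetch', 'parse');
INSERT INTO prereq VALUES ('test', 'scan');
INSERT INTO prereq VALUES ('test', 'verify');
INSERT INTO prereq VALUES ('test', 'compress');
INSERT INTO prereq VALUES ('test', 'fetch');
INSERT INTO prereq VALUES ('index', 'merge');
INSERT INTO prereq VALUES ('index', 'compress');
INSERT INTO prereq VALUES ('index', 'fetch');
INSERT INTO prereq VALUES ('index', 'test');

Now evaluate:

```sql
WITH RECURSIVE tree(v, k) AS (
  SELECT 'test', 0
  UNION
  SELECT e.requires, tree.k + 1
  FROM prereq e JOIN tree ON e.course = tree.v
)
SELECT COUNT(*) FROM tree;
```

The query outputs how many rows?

Base: (test, k=0).
Iteration 1: edges from {test} -> (compress, k=1), (fetch, k=1), (scan, k=1), (verify, k=1).
Iteration 2: edges from {compress,fetch,scan,verify} -> (deploy, k=2), (parse, k=2), (release, k=2). [UNION drops 1 duplicate row(s)]
Iteration 3: edges from {deploy,parse,release} -> (release, k=3).
Iteration 4: no outgoing edges from {release}; recursion stops.
Total rows emitted: 9.

9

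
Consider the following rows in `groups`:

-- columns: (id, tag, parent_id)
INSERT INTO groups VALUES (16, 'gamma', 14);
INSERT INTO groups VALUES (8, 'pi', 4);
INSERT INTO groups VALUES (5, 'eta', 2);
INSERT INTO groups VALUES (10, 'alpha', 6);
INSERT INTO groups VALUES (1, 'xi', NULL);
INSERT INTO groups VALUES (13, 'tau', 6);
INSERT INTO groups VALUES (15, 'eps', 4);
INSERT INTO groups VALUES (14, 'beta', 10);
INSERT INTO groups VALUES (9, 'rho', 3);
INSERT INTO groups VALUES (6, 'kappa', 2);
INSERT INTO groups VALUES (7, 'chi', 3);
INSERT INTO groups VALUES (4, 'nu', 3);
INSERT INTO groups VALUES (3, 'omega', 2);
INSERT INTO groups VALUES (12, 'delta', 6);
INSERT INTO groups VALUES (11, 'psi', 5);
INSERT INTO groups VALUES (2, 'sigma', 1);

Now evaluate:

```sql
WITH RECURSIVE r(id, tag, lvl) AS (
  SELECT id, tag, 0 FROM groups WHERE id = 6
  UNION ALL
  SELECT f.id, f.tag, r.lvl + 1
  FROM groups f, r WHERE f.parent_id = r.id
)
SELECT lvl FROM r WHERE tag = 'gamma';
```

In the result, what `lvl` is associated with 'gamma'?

3

Base: id=6 (kappa) at lvl 0.
Iteration 1: rows with parent_id in {6} -> alpha (id 10, lvl 1), delta (id 12, lvl 1), tau (id 13, lvl 1).
Iteration 2: rows with parent_id in {10,12,13} -> beta (id 14, lvl 2).
Iteration 3: rows with parent_id in {14} -> gamma (id 16, lvl 3).
Iteration 4: no rows with parent_id in {16}; recursion stops.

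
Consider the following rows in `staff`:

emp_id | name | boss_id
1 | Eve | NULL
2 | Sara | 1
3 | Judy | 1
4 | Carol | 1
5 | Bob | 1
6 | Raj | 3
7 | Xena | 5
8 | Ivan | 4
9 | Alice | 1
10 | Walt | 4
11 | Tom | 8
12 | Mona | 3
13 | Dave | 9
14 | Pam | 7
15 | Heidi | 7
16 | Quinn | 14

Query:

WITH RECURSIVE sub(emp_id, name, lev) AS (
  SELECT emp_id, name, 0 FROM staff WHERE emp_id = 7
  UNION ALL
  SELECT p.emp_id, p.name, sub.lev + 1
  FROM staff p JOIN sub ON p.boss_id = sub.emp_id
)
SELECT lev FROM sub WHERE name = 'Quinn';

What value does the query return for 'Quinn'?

2

Base: emp_id=7 (Xena) at lev 0.
Iteration 1: rows with boss_id in {7} -> Pam (id 14, lev 1), Heidi (id 15, lev 1).
Iteration 2: rows with boss_id in {14,15} -> Quinn (id 16, lev 2).
Iteration 3: no rows with boss_id in {16}; recursion stops.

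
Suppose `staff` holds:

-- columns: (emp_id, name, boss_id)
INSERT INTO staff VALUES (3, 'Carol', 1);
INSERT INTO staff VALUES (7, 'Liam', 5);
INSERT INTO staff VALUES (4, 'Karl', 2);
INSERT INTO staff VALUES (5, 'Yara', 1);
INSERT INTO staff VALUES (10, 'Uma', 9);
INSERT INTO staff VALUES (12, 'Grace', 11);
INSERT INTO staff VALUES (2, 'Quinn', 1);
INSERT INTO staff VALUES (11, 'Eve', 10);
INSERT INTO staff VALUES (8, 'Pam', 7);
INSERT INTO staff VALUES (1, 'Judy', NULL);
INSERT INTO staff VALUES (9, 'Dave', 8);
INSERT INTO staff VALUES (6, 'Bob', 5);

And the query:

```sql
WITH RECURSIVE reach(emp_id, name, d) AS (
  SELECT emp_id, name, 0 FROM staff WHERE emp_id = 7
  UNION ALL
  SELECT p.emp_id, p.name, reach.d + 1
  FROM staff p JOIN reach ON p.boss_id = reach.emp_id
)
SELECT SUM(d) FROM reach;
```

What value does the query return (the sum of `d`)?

15

Base: emp_id=7 (Liam) at d 0.
Iteration 1: rows with boss_id in {7} -> Pam (id 8, d 1).
Iteration 2: rows with boss_id in {8} -> Dave (id 9, d 2).
Iteration 3: rows with boss_id in {9} -> Uma (id 10, d 3).
Iteration 4: rows with boss_id in {10} -> Eve (id 11, d 4).
Iteration 5: rows with boss_id in {11} -> Grace (id 12, d 5).
Iteration 6: no rows with boss_id in {12}; recursion stops.
SUM(d) = 0 + 1 + 2 + 3 + 4 + 5 = 15.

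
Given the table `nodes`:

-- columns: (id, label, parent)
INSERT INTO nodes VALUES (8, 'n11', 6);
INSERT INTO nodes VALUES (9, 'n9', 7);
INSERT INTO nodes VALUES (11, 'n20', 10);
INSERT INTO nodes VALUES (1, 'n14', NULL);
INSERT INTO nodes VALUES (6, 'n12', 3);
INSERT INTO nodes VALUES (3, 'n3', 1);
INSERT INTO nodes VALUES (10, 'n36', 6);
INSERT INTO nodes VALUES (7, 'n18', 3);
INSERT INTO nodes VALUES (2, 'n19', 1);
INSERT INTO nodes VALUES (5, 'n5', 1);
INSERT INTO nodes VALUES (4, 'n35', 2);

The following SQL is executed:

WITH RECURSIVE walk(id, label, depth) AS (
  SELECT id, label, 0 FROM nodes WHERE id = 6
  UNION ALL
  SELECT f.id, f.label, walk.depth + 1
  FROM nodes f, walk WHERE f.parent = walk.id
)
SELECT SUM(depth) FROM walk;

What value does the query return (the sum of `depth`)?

4

Base: id=6 (n12) at depth 0.
Iteration 1: rows with parent in {6} -> n11 (id 8, depth 1), n36 (id 10, depth 1).
Iteration 2: rows with parent in {8,10} -> n20 (id 11, depth 2).
Iteration 3: no rows with parent in {11}; recursion stops.
SUM(depth) = 0 + 1 + 1 + 2 = 4.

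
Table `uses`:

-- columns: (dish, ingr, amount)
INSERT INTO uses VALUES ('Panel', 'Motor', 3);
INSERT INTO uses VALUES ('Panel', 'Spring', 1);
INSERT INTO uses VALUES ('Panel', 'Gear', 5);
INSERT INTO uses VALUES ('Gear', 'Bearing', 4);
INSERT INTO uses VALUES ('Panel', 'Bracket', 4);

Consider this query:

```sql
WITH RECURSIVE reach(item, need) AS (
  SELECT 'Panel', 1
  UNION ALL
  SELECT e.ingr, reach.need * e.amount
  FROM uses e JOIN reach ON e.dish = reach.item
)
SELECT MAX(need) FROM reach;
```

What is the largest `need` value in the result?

Base: (Panel, need=1).
Iteration 1: components of {Panel} -> Bracket = 1*4 = 4, Gear = 1*5 = 5, Motor = 1*3 = 3, Spring = 1*1 = 1.
Iteration 2: components of {Bracket,Gear,Motor,Spring} -> Bearing = 5*4 = 20.
Iteration 3: no further components; recursion stops.
need values: 1, 1, 3, 5, 4, 20; the maximum is 20.

20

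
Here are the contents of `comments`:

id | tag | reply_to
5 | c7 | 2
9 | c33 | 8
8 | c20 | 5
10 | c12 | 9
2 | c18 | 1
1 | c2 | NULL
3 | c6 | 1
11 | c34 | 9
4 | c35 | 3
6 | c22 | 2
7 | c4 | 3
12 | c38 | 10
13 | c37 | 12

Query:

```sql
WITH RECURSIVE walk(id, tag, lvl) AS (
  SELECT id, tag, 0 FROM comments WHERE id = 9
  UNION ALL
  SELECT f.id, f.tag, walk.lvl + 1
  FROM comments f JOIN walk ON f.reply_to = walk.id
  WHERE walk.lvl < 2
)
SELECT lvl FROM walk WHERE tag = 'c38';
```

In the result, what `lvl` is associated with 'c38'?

2

Base: id=9 (c33) at lvl 0.
Iteration 1: rows with reply_to in {9} -> c12 (id 10, lvl 1), c34 (id 11, lvl 1).
Iteration 2: rows with reply_to in {10,11} -> c38 (id 12, lvl 2).
Iteration 3: lvl < 2 fails for all current rows; recursion stops.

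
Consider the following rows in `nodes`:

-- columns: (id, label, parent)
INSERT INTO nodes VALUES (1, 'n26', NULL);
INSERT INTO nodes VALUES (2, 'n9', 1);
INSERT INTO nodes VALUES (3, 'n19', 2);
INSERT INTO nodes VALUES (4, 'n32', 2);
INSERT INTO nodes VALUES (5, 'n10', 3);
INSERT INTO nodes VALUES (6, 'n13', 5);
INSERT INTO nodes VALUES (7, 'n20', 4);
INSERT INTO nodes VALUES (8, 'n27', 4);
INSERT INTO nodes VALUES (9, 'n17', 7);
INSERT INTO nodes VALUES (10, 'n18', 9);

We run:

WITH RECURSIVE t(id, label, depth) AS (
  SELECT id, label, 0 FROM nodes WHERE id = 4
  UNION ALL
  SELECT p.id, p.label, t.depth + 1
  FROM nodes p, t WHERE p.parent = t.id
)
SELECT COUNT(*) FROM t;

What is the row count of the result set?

Base: id=4 (n32) at depth 0.
Iteration 1: rows with parent in {4} -> n20 (id 7, depth 1), n27 (id 8, depth 1).
Iteration 2: rows with parent in {7,8} -> n17 (id 9, depth 2).
Iteration 3: rows with parent in {9} -> n18 (id 10, depth 3).
Iteration 4: no rows with parent in {10}; recursion stops.
Total rows emitted: 5.

5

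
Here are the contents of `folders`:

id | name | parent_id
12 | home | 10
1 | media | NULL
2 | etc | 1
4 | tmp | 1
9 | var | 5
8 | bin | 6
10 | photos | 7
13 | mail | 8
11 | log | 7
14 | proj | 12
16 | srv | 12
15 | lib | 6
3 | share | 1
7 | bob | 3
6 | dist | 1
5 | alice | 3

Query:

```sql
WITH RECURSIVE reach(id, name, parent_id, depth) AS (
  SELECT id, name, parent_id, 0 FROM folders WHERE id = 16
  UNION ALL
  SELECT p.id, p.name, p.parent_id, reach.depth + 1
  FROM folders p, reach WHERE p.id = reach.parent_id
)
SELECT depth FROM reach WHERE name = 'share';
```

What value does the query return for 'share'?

Base: id=16 (srv), parent_id=12, depth 0.
Iteration 1: join on id=12 -> home (id 12, parent_id=10, depth 1).
Iteration 2: join on id=10 -> photos (id 10, parent_id=7, depth 2).
Iteration 3: join on id=7 -> bob (id 7, parent_id=3, depth 3).
Iteration 4: join on id=3 -> share (id 3, parent_id=1, depth 4).
Iteration 5: join on id=1 -> media (id 1, parent_id=NULL, depth 5).
Iteration 6: parent_id is NULL; no match; recursion stops.

4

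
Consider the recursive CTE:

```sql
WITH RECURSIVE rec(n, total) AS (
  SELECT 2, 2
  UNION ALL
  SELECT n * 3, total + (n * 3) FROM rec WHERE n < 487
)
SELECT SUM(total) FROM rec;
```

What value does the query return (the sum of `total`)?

Base: n=2, total=2.
Iteration 1: 2 < 487 holds -> n = 2 * 3 = 6, total = 2 + 6 = 8.
Iteration 2: 6 < 487 holds -> n = 6 * 3 = 18, total = 8 + 18 = 26.
Iteration 3: 18 < 487 holds -> n = 18 * 3 = 54, total = 26 + 54 = 80.
Iteration 4: 54 < 487 holds -> n = 54 * 3 = 162, total = 80 + 162 = 242.
Iteration 5: 162 < 487 holds -> n = 162 * 3 = 486, total = 242 + 486 = 728.
Iteration 6: 486 < 487 holds -> n = 486 * 3 = 1458, total = 728 + 1458 = 2186.
Iteration 7: 1458 < 487 fails; recursion stops.
SUM(total) = 2 + 8 + 26 + 80 + 242 + 728 + 2186 = 3272.

3272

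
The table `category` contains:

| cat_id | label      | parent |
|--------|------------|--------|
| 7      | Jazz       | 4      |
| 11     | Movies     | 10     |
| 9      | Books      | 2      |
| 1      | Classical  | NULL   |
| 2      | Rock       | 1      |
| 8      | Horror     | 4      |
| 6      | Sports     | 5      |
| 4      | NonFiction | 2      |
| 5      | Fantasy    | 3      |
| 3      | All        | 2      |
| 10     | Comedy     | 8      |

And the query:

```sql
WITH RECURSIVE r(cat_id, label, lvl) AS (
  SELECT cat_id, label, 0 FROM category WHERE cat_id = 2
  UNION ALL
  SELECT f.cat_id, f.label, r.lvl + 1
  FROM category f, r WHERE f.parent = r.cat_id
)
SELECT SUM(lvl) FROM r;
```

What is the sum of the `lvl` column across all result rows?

19

Base: cat_id=2 (Rock) at lvl 0.
Iteration 1: rows with parent in {2} -> All (id 3, lvl 1), NonFiction (id 4, lvl 1), Books (id 9, lvl 1).
Iteration 2: rows with parent in {3,4,9} -> Fantasy (id 5, lvl 2), Jazz (id 7, lvl 2), Horror (id 8, lvl 2).
Iteration 3: rows with parent in {5,7,8} -> Sports (id 6, lvl 3), Comedy (id 10, lvl 3).
Iteration 4: rows with parent in {6,10} -> Movies (id 11, lvl 4).
Iteration 5: no rows with parent in {11}; recursion stops.
SUM(lvl) = 0 + 1 + 1 + 1 + 2 + 2 + 2 + 3 + 3 + 4 = 19.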